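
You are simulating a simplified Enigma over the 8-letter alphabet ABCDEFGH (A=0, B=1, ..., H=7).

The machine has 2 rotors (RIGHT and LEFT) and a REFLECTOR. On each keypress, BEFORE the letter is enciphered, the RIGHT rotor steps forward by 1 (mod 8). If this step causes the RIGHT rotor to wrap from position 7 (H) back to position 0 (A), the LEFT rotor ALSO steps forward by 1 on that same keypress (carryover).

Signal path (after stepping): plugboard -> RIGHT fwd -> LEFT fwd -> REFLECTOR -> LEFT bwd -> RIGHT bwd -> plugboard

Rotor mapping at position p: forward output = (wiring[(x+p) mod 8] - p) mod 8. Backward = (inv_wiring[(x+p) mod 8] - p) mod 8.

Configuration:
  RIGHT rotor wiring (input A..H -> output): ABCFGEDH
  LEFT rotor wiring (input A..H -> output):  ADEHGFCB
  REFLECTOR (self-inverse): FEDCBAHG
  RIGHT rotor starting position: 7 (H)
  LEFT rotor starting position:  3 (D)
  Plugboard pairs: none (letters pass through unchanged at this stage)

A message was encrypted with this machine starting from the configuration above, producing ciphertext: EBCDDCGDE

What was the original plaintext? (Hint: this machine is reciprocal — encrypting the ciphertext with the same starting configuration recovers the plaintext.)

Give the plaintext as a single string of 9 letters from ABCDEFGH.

Char 1 ('E'): step: R->0, L->4 (L advanced); E->plug->E->R->G->L->A->refl->F->L'->D->R'->G->plug->G
Char 2 ('B'): step: R->1, L=4; B->plug->B->R->B->L->B->refl->E->L'->E->R'->C->plug->C
Char 3 ('C'): step: R->2, L=4; C->plug->C->R->E->L->E->refl->B->L'->B->R'->E->plug->E
Char 4 ('D'): step: R->3, L=4; D->plug->D->R->A->L->C->refl->D->L'->H->R'->H->plug->H
Char 5 ('D'): step: R->4, L=4; D->plug->D->R->D->L->F->refl->A->L'->G->R'->G->plug->G
Char 6 ('C'): step: R->5, L=4; C->plug->C->R->C->L->G->refl->H->L'->F->R'->F->plug->F
Char 7 ('G'): step: R->6, L=4; G->plug->G->R->A->L->C->refl->D->L'->H->R'->F->plug->F
Char 8 ('D'): step: R->7, L=4; D->plug->D->R->D->L->F->refl->A->L'->G->R'->E->plug->E
Char 9 ('E'): step: R->0, L->5 (L advanced); E->plug->E->R->G->L->C->refl->D->L'->D->R'->G->plug->G

Answer: GCEHGFFEG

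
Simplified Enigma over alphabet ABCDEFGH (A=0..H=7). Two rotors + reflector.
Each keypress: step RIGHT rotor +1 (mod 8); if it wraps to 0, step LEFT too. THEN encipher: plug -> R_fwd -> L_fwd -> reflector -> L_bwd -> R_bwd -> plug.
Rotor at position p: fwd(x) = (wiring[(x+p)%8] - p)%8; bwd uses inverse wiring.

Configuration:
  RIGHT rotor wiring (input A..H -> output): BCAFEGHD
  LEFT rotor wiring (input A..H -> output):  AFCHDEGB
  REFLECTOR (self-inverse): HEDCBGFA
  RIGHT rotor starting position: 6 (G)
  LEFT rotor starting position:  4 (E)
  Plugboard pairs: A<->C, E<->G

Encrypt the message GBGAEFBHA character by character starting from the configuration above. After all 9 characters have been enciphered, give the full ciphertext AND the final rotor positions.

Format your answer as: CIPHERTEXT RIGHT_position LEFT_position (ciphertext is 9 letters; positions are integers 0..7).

Answer: ACBFHACDG 7 5

Derivation:
Char 1 ('G'): step: R->7, L=4; G->plug->E->R->G->L->G->refl->F->L'->D->R'->C->plug->A
Char 2 ('B'): step: R->0, L->5 (L advanced); B->plug->B->R->C->L->E->refl->B->L'->B->R'->A->plug->C
Char 3 ('G'): step: R->1, L=5; G->plug->E->R->F->L->F->refl->G->L'->H->R'->B->plug->B
Char 4 ('A'): step: R->2, L=5; A->plug->C->R->C->L->E->refl->B->L'->B->R'->F->plug->F
Char 5 ('E'): step: R->3, L=5; E->plug->G->R->H->L->G->refl->F->L'->F->R'->H->plug->H
Char 6 ('F'): step: R->4, L=5; F->plug->F->R->G->L->C->refl->D->L'->D->R'->C->plug->A
Char 7 ('B'): step: R->5, L=5; B->plug->B->R->C->L->E->refl->B->L'->B->R'->A->plug->C
Char 8 ('H'): step: R->6, L=5; H->plug->H->R->A->L->H->refl->A->L'->E->R'->D->plug->D
Char 9 ('A'): step: R->7, L=5; A->plug->C->R->D->L->D->refl->C->L'->G->R'->E->plug->G
Final: ciphertext=ACBFHACDG, RIGHT=7, LEFT=5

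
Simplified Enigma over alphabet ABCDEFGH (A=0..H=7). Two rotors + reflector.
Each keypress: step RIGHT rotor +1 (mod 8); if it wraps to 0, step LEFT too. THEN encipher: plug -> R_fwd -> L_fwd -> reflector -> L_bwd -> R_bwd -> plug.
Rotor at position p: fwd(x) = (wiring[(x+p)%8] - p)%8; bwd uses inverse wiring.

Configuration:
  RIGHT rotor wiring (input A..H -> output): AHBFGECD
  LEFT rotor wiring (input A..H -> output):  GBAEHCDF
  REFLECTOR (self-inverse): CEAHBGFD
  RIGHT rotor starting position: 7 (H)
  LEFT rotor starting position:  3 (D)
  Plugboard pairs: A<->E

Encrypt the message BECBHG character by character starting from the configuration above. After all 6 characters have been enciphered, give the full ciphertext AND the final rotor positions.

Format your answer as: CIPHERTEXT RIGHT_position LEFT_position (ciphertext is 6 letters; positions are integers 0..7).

Answer: FAEHGA 5 4

Derivation:
Char 1 ('B'): step: R->0, L->4 (L advanced); B->plug->B->R->H->L->A->refl->C->L'->E->R'->F->plug->F
Char 2 ('E'): step: R->1, L=4; E->plug->A->R->G->L->E->refl->B->L'->D->R'->E->plug->A
Char 3 ('C'): step: R->2, L=4; C->plug->C->R->E->L->C->refl->A->L'->H->R'->A->plug->E
Char 4 ('B'): step: R->3, L=4; B->plug->B->R->D->L->B->refl->E->L'->G->R'->H->plug->H
Char 5 ('H'): step: R->4, L=4; H->plug->H->R->B->L->G->refl->F->L'->F->R'->G->plug->G
Char 6 ('G'): step: R->5, L=4; G->plug->G->R->A->L->D->refl->H->L'->C->R'->E->plug->A
Final: ciphertext=FAEHGA, RIGHT=5, LEFT=4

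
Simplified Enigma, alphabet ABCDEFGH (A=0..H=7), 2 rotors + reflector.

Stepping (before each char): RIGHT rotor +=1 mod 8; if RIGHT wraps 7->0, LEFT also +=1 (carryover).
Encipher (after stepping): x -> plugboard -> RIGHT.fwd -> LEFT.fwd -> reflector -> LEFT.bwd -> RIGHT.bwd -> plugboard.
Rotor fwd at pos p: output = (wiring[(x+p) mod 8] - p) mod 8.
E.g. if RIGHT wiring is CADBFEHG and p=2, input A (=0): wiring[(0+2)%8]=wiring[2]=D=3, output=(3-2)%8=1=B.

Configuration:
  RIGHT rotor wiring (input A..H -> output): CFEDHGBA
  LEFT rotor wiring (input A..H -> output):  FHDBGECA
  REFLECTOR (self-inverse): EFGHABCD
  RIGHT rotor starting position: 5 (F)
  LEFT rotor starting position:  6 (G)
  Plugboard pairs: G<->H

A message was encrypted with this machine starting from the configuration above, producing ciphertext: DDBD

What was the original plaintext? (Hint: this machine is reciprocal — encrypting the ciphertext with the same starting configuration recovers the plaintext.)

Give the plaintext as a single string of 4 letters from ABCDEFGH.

Char 1 ('D'): step: R->6, L=6; D->plug->D->R->H->L->G->refl->C->L'->B->R'->G->plug->H
Char 2 ('D'): step: R->7, L=6; D->plug->D->R->F->L->D->refl->H->L'->C->R'->H->plug->G
Char 3 ('B'): step: R->0, L->7 (L advanced); B->plug->B->R->F->L->H->refl->D->L'->H->R'->E->plug->E
Char 4 ('D'): step: R->1, L=7; D->plug->D->R->G->L->F->refl->B->L'->A->R'->F->plug->F

Answer: HGEF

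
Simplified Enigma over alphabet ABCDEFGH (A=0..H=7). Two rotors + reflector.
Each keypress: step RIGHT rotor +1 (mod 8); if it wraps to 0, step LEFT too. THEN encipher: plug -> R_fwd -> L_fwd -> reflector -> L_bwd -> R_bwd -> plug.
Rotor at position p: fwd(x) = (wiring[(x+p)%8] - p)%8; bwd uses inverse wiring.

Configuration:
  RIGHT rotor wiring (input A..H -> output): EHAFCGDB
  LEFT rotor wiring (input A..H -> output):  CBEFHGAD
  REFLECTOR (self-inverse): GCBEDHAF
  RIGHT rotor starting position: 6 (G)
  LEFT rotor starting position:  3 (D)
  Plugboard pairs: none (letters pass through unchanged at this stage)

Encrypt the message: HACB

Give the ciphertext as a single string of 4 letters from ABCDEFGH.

Answer: EFAH

Derivation:
Char 1 ('H'): step: R->7, L=3; H->plug->H->R->E->L->A->refl->G->L'->G->R'->E->plug->E
Char 2 ('A'): step: R->0, L->4 (L advanced); A->plug->A->R->E->L->G->refl->A->L'->G->R'->F->plug->F
Char 3 ('C'): step: R->1, L=4; C->plug->C->R->E->L->G->refl->A->L'->G->R'->A->plug->A
Char 4 ('B'): step: R->2, L=4; B->plug->B->R->D->L->H->refl->F->L'->F->R'->H->plug->H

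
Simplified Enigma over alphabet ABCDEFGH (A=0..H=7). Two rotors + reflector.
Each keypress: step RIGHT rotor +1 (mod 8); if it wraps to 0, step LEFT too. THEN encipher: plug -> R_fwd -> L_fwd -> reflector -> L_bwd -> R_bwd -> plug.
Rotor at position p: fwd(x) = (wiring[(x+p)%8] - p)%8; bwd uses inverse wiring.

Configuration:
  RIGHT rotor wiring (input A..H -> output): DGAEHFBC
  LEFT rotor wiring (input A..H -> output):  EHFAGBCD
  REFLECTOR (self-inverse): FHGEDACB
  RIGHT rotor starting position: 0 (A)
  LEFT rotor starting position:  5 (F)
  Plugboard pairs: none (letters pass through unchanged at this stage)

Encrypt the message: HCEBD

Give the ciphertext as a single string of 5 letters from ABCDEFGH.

Char 1 ('H'): step: R->1, L=5; H->plug->H->R->C->L->G->refl->C->L'->E->R'->E->plug->E
Char 2 ('C'): step: R->2, L=5; C->plug->C->R->F->L->A->refl->F->L'->B->R'->G->plug->G
Char 3 ('E'): step: R->3, L=5; E->plug->E->R->H->L->B->refl->H->L'->D->R'->G->plug->G
Char 4 ('B'): step: R->4, L=5; B->plug->B->R->B->L->F->refl->A->L'->F->R'->C->plug->C
Char 5 ('D'): step: R->5, L=5; D->plug->D->R->G->L->D->refl->E->L'->A->R'->A->plug->A

Answer: EGGCA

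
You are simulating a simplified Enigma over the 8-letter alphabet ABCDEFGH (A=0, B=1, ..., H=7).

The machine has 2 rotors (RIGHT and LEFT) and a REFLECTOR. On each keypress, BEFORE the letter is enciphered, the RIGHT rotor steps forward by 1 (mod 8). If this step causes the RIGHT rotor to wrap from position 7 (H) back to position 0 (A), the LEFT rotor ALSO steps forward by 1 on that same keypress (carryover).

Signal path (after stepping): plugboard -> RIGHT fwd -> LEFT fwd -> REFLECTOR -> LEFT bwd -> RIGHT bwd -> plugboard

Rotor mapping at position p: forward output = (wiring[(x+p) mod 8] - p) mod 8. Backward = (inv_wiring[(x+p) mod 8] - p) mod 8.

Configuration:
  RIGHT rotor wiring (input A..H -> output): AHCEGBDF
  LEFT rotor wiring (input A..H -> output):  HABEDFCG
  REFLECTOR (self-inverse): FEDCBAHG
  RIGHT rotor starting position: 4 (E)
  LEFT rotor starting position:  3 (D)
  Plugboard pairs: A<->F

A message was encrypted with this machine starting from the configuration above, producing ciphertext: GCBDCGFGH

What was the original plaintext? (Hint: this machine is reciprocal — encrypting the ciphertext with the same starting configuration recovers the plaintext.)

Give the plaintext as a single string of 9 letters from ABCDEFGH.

Answer: DEFGGDACA

Derivation:
Char 1 ('G'): step: R->5, L=3; G->plug->G->R->H->L->G->refl->H->L'->D->R'->D->plug->D
Char 2 ('C'): step: R->6, L=3; C->plug->C->R->C->L->C->refl->D->L'->E->R'->E->plug->E
Char 3 ('B'): step: R->7, L=3; B->plug->B->R->B->L->A->refl->F->L'->G->R'->A->plug->F
Char 4 ('D'): step: R->0, L->4 (L advanced); D->plug->D->R->E->L->D->refl->C->L'->D->R'->G->plug->G
Char 5 ('C'): step: R->1, L=4; C->plug->C->R->D->L->C->refl->D->L'->E->R'->G->plug->G
Char 6 ('G'): step: R->2, L=4; G->plug->G->R->G->L->F->refl->A->L'->H->R'->D->plug->D
Char 7 ('F'): step: R->3, L=4; F->plug->A->R->B->L->B->refl->E->L'->F->R'->F->plug->A
Char 8 ('G'): step: R->4, L=4; G->plug->G->R->G->L->F->refl->A->L'->H->R'->C->plug->C
Char 9 ('H'): step: R->5, L=4; H->plug->H->R->B->L->B->refl->E->L'->F->R'->F->plug->A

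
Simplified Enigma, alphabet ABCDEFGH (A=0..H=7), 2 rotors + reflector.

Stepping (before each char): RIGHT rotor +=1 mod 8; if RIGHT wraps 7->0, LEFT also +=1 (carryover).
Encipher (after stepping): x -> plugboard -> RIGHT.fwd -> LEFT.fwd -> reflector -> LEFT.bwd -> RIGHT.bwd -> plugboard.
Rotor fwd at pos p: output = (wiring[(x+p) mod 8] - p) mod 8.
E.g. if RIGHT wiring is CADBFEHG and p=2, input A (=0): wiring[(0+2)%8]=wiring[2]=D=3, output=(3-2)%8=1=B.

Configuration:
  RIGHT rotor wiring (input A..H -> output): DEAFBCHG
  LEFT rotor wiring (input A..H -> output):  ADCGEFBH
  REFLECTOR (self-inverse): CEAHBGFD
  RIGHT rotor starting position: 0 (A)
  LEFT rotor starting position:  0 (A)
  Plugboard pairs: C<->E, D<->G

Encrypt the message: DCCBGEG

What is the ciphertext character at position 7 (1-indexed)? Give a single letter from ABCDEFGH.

Char 1 ('D'): step: R->1, L=0; D->plug->G->R->F->L->F->refl->G->L'->D->R'->A->plug->A
Char 2 ('C'): step: R->2, L=0; C->plug->E->R->F->L->F->refl->G->L'->D->R'->B->plug->B
Char 3 ('C'): step: R->3, L=0; C->plug->E->R->D->L->G->refl->F->L'->F->R'->H->plug->H
Char 4 ('B'): step: R->4, L=0; B->plug->B->R->G->L->B->refl->E->L'->E->R'->G->plug->D
Char 5 ('G'): step: R->5, L=0; G->plug->D->R->G->L->B->refl->E->L'->E->R'->H->plug->H
Char 6 ('E'): step: R->6, L=0; E->plug->C->R->F->L->F->refl->G->L'->D->R'->G->plug->D
Char 7 ('G'): step: R->7, L=0; G->plug->D->R->B->L->D->refl->H->L'->H->R'->A->plug->A

A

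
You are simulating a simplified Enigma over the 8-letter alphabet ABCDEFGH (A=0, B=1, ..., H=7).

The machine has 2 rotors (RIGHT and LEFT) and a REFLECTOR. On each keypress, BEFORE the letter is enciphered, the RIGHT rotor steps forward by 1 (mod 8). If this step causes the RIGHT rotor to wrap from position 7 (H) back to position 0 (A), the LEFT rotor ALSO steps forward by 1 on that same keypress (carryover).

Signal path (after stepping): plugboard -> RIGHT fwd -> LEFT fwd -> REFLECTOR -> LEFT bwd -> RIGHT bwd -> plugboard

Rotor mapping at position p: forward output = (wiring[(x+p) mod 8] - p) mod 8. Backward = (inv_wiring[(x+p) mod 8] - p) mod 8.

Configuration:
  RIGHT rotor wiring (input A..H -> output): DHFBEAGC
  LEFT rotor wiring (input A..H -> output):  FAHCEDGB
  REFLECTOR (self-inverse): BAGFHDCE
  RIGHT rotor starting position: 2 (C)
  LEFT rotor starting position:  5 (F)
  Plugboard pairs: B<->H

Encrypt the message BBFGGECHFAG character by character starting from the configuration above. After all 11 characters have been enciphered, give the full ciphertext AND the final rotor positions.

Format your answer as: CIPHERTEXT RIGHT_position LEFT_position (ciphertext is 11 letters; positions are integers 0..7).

Char 1 ('B'): step: R->3, L=5; B->plug->H->R->C->L->E->refl->H->L'->H->R'->E->plug->E
Char 2 ('B'): step: R->4, L=5; B->plug->H->R->F->L->C->refl->G->L'->A->R'->A->plug->A
Char 3 ('F'): step: R->5, L=5; F->plug->F->R->A->L->G->refl->C->L'->F->R'->C->plug->C
Char 4 ('G'): step: R->6, L=5; G->plug->G->R->G->L->F->refl->D->L'->E->R'->B->plug->H
Char 5 ('G'): step: R->7, L=5; G->plug->G->R->B->L->B->refl->A->L'->D->R'->A->plug->A
Char 6 ('E'): step: R->0, L->6 (L advanced); E->plug->E->R->E->L->B->refl->A->L'->A->R'->F->plug->F
Char 7 ('C'): step: R->1, L=6; C->plug->C->R->A->L->A->refl->B->L'->E->R'->B->plug->H
Char 8 ('H'): step: R->2, L=6; H->plug->B->R->H->L->F->refl->D->L'->B->R'->G->plug->G
Char 9 ('F'): step: R->3, L=6; F->plug->F->R->A->L->A->refl->B->L'->E->R'->G->plug->G
Char 10 ('A'): step: R->4, L=6; A->plug->A->R->A->L->A->refl->B->L'->E->R'->B->plug->H
Char 11 ('G'): step: R->5, L=6; G->plug->G->R->E->L->B->refl->A->L'->A->R'->F->plug->F
Final: ciphertext=EACHAFHGGHF, RIGHT=5, LEFT=6

Answer: EACHAFHGGHF 5 6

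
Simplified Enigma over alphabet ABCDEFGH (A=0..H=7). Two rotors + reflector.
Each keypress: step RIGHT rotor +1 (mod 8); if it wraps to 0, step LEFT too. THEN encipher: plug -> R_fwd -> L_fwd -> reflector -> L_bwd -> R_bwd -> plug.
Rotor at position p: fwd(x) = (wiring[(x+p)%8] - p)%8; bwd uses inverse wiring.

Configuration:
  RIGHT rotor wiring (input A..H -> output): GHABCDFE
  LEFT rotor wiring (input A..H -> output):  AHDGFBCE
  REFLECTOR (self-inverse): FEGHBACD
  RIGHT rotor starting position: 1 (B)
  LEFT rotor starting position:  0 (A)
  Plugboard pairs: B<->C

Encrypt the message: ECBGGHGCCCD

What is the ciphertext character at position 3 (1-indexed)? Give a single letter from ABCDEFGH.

Char 1 ('E'): step: R->2, L=0; E->plug->E->R->D->L->G->refl->C->L'->G->R'->A->plug->A
Char 2 ('C'): step: R->3, L=0; C->plug->B->R->H->L->E->refl->B->L'->F->R'->H->plug->H
Char 3 ('B'): step: R->4, L=0; B->plug->C->R->B->L->H->refl->D->L'->C->R'->E->plug->E

E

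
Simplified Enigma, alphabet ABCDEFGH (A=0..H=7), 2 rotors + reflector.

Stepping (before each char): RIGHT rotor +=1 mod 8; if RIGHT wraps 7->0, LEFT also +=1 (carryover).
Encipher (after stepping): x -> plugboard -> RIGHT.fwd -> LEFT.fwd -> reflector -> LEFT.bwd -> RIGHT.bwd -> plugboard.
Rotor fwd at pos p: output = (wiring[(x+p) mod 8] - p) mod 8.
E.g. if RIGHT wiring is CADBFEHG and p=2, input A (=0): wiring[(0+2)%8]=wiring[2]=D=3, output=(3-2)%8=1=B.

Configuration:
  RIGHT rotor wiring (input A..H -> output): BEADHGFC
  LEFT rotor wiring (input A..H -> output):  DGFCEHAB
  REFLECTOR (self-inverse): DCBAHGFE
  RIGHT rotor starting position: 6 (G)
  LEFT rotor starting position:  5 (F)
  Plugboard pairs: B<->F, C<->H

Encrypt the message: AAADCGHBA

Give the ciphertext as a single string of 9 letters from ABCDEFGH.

Char 1 ('A'): step: R->7, L=5; A->plug->A->R->D->L->G->refl->F->L'->G->R'->H->plug->C
Char 2 ('A'): step: R->0, L->6 (L advanced); A->plug->A->R->B->L->D->refl->A->L'->D->R'->D->plug->D
Char 3 ('A'): step: R->1, L=6; A->plug->A->R->D->L->A->refl->D->L'->B->R'->G->plug->G
Char 4 ('D'): step: R->2, L=6; D->plug->D->R->E->L->H->refl->E->L'->F->R'->C->plug->H
Char 5 ('C'): step: R->3, L=6; C->plug->H->R->F->L->E->refl->H->L'->E->R'->B->plug->F
Char 6 ('G'): step: R->4, L=6; G->plug->G->R->E->L->H->refl->E->L'->F->R'->E->plug->E
Char 7 ('H'): step: R->5, L=6; H->plug->C->R->F->L->E->refl->H->L'->E->R'->D->plug->D
Char 8 ('B'): step: R->6, L=6; B->plug->F->R->F->L->E->refl->H->L'->E->R'->B->plug->F
Char 9 ('A'): step: R->7, L=6; A->plug->A->R->D->L->A->refl->D->L'->B->R'->D->plug->D

Answer: CDGHFEDFD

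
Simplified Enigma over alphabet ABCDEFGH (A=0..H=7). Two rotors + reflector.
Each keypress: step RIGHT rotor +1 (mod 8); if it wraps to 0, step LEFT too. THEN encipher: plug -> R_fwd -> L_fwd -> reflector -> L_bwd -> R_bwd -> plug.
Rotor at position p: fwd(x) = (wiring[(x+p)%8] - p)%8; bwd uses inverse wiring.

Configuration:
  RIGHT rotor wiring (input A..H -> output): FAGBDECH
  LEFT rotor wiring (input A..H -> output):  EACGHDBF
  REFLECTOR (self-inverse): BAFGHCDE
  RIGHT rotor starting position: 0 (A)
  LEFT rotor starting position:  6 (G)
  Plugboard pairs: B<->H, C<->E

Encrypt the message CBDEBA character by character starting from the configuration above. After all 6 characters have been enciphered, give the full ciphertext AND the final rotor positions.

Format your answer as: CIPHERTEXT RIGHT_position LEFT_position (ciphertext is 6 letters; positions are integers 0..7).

Char 1 ('C'): step: R->1, L=6; C->plug->E->R->D->L->C->refl->F->L'->H->R'->A->plug->A
Char 2 ('B'): step: R->2, L=6; B->plug->H->R->G->L->B->refl->A->L'->F->R'->F->plug->F
Char 3 ('D'): step: R->3, L=6; D->plug->D->R->H->L->F->refl->C->L'->D->R'->H->plug->B
Char 4 ('E'): step: R->4, L=6; E->plug->C->R->G->L->B->refl->A->L'->F->R'->H->plug->B
Char 5 ('B'): step: R->5, L=6; B->plug->H->R->G->L->B->refl->A->L'->F->R'->B->plug->H
Char 6 ('A'): step: R->6, L=6; A->plug->A->R->E->L->E->refl->H->L'->B->R'->B->plug->H
Final: ciphertext=AFBBHH, RIGHT=6, LEFT=6

Answer: AFBBHH 6 6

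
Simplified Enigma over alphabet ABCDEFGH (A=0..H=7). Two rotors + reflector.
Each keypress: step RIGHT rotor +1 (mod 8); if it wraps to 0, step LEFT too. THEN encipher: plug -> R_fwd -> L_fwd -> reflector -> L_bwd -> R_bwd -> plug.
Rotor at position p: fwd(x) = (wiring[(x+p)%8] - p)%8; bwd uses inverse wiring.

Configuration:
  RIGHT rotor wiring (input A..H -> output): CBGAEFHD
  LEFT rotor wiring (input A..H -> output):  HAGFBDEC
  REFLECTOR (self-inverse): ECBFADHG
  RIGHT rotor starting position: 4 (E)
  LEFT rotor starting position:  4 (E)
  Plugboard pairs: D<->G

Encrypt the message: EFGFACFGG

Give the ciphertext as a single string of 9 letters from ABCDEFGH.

Answer: ABDHHADED

Derivation:
Char 1 ('E'): step: R->5, L=4; E->plug->E->R->E->L->D->refl->F->L'->A->R'->A->plug->A
Char 2 ('F'): step: R->6, L=4; F->plug->F->R->C->L->A->refl->E->L'->F->R'->B->plug->B
Char 3 ('G'): step: R->7, L=4; G->plug->D->R->H->L->B->refl->C->L'->G->R'->G->plug->D
Char 4 ('F'): step: R->0, L->5 (L advanced); F->plug->F->R->F->L->B->refl->C->L'->D->R'->H->plug->H
Char 5 ('A'): step: R->1, L=5; A->plug->A->R->A->L->G->refl->H->L'->B->R'->H->plug->H
Char 6 ('C'): step: R->2, L=5; C->plug->C->R->C->L->F->refl->D->L'->E->R'->A->plug->A
Char 7 ('F'): step: R->3, L=5; F->plug->F->R->H->L->E->refl->A->L'->G->R'->G->plug->D
Char 8 ('G'): step: R->4, L=5; G->plug->D->R->H->L->E->refl->A->L'->G->R'->E->plug->E
Char 9 ('G'): step: R->5, L=5; G->plug->D->R->F->L->B->refl->C->L'->D->R'->G->plug->D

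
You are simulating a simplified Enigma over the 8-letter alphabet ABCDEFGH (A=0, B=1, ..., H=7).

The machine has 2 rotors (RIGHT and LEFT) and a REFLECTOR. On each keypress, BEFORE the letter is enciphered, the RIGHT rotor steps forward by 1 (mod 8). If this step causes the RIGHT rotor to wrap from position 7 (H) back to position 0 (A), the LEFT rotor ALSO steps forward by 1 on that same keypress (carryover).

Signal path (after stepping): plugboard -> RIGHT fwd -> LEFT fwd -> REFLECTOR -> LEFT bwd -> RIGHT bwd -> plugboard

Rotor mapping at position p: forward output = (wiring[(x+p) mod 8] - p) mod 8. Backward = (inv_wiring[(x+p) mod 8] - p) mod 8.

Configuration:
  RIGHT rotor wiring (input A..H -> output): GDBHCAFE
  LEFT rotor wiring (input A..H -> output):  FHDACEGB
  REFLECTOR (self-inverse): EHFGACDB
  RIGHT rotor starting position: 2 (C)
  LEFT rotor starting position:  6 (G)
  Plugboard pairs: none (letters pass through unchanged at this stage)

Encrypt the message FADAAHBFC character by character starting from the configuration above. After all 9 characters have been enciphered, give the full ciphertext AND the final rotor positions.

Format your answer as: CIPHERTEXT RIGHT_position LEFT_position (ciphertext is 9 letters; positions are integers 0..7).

Char 1 ('F'): step: R->3, L=6; F->plug->F->R->D->L->B->refl->H->L'->C->R'->D->plug->D
Char 2 ('A'): step: R->4, L=6; A->plug->A->R->G->L->E->refl->A->L'->A->R'->D->plug->D
Char 3 ('D'): step: R->5, L=6; D->plug->D->R->B->L->D->refl->G->L'->H->R'->C->plug->C
Char 4 ('A'): step: R->6, L=6; A->plug->A->R->H->L->G->refl->D->L'->B->R'->F->plug->F
Char 5 ('A'): step: R->7, L=6; A->plug->A->R->F->L->C->refl->F->L'->E->R'->C->plug->C
Char 6 ('H'): step: R->0, L->7 (L advanced); H->plug->H->R->E->L->B->refl->H->L'->H->R'->D->plug->D
Char 7 ('B'): step: R->1, L=7; B->plug->B->R->A->L->C->refl->F->L'->G->R'->C->plug->C
Char 8 ('F'): step: R->2, L=7; F->plug->F->R->C->L->A->refl->E->L'->D->R'->E->plug->E
Char 9 ('C'): step: R->3, L=7; C->plug->C->R->F->L->D->refl->G->L'->B->R'->E->plug->E
Final: ciphertext=DDCFCDCEE, RIGHT=3, LEFT=7

Answer: DDCFCDCEE 3 7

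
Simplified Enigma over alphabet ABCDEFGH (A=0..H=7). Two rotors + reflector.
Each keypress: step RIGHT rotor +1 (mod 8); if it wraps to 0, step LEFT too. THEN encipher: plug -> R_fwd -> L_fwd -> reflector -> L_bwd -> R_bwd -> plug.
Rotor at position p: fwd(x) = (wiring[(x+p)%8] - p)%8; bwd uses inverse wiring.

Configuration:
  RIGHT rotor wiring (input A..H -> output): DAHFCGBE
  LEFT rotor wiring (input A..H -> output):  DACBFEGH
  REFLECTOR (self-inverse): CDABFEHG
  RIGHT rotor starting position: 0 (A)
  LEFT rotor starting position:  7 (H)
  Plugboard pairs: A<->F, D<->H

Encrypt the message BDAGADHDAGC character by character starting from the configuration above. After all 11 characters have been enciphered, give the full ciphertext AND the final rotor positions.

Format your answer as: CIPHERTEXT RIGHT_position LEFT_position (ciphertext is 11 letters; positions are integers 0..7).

Answer: HGDBEGBHGAA 3 0

Derivation:
Char 1 ('B'): step: R->1, L=7; B->plug->B->R->G->L->F->refl->E->L'->B->R'->D->plug->H
Char 2 ('D'): step: R->2, L=7; D->plug->H->R->G->L->F->refl->E->L'->B->R'->G->plug->G
Char 3 ('A'): step: R->3, L=7; A->plug->F->R->A->L->A->refl->C->L'->E->R'->H->plug->D
Char 4 ('G'): step: R->4, L=7; G->plug->G->R->D->L->D->refl->B->L'->C->R'->B->plug->B
Char 5 ('A'): step: R->5, L=7; A->plug->F->R->C->L->B->refl->D->L'->D->R'->E->plug->E
Char 6 ('D'): step: R->6, L=7; D->plug->H->R->A->L->A->refl->C->L'->E->R'->G->plug->G
Char 7 ('H'): step: R->7, L=7; H->plug->D->R->A->L->A->refl->C->L'->E->R'->B->plug->B
Char 8 ('D'): step: R->0, L->0 (L advanced); D->plug->H->R->E->L->F->refl->E->L'->F->R'->D->plug->H
Char 9 ('A'): step: R->1, L=0; A->plug->F->R->A->L->D->refl->B->L'->D->R'->G->plug->G
Char 10 ('G'): step: R->2, L=0; G->plug->G->R->B->L->A->refl->C->L'->C->R'->F->plug->A
Char 11 ('C'): step: R->3, L=0; C->plug->C->R->D->L->B->refl->D->L'->A->R'->F->plug->A
Final: ciphertext=HGDBEGBHGAA, RIGHT=3, LEFT=0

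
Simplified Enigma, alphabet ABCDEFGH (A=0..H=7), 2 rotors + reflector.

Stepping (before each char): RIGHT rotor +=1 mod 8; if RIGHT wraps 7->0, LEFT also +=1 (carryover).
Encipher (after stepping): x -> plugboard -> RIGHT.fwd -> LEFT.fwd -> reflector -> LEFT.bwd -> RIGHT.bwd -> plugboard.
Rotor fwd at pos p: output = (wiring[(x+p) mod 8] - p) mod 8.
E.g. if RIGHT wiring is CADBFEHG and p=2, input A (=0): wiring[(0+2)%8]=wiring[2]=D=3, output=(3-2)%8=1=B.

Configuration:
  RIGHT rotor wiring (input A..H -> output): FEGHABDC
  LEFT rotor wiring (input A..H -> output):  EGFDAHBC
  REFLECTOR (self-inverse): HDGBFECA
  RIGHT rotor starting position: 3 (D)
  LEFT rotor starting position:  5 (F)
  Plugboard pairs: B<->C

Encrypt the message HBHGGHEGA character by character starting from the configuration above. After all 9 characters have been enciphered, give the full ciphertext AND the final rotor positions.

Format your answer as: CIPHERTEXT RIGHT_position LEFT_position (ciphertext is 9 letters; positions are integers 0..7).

Char 1 ('H'): step: R->4, L=5; H->plug->H->R->D->L->H->refl->A->L'->F->R'->B->plug->C
Char 2 ('B'): step: R->5, L=5; B->plug->C->R->F->L->A->refl->H->L'->D->R'->H->plug->H
Char 3 ('H'): step: R->6, L=5; H->plug->H->R->D->L->H->refl->A->L'->F->R'->A->plug->A
Char 4 ('G'): step: R->7, L=5; G->plug->G->R->C->L->F->refl->E->L'->B->R'->F->plug->F
Char 5 ('G'): step: R->0, L->6 (L advanced); G->plug->G->R->D->L->A->refl->H->L'->E->R'->B->plug->C
Char 6 ('H'): step: R->1, L=6; H->plug->H->R->E->L->H->refl->A->L'->D->R'->A->plug->A
Char 7 ('E'): step: R->2, L=6; E->plug->E->R->B->L->E->refl->F->L'->F->R'->B->plug->C
Char 8 ('G'): step: R->3, L=6; G->plug->G->R->B->L->E->refl->F->L'->F->R'->B->plug->C
Char 9 ('A'): step: R->4, L=6; A->plug->A->R->E->L->H->refl->A->L'->D->R'->H->plug->H
Final: ciphertext=CHAFCACCH, RIGHT=4, LEFT=6

Answer: CHAFCACCH 4 6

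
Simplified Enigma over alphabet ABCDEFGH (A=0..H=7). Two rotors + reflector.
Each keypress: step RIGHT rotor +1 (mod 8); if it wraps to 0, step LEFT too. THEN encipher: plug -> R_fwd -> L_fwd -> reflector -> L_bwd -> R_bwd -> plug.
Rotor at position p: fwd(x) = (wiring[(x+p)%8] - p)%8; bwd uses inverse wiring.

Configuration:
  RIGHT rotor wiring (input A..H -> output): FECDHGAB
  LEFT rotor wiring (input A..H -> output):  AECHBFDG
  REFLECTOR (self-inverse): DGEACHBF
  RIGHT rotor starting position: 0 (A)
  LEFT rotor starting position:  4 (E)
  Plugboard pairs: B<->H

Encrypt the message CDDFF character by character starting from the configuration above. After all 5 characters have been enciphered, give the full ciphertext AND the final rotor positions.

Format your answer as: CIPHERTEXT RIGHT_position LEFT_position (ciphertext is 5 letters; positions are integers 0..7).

Answer: GGBHE 5 4

Derivation:
Char 1 ('C'): step: R->1, L=4; C->plug->C->R->C->L->H->refl->F->L'->A->R'->G->plug->G
Char 2 ('D'): step: R->2, L=4; D->plug->D->R->E->L->E->refl->C->L'->D->R'->G->plug->G
Char 3 ('D'): step: R->3, L=4; D->plug->D->R->F->L->A->refl->D->L'->H->R'->H->plug->B
Char 4 ('F'): step: R->4, L=4; F->plug->F->R->A->L->F->refl->H->L'->C->R'->B->plug->H
Char 5 ('F'): step: R->5, L=4; F->plug->F->R->F->L->A->refl->D->L'->H->R'->E->plug->E
Final: ciphertext=GGBHE, RIGHT=5, LEFT=4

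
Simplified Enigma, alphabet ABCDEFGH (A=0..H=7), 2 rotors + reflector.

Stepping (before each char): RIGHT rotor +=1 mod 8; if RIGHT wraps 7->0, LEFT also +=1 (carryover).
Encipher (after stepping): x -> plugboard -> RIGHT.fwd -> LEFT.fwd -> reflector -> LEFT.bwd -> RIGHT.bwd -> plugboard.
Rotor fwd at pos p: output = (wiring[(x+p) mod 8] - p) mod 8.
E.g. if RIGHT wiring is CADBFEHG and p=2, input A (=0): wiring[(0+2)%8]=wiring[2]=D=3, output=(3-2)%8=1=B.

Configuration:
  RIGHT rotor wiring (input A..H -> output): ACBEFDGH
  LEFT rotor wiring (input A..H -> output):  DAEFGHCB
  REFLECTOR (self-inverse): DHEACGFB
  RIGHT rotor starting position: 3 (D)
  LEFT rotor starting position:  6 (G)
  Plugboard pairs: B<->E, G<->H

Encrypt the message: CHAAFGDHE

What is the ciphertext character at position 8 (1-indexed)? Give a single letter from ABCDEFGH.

Char 1 ('C'): step: R->4, L=6; C->plug->C->R->C->L->F->refl->G->L'->E->R'->E->plug->B
Char 2 ('H'): step: R->5, L=6; H->plug->G->R->H->L->B->refl->H->L'->F->R'->E->plug->B
Char 3 ('A'): step: R->6, L=6; A->plug->A->R->A->L->E->refl->C->L'->D->R'->E->plug->B
Char 4 ('A'): step: R->7, L=6; A->plug->A->R->A->L->E->refl->C->L'->D->R'->C->plug->C
Char 5 ('F'): step: R->0, L->7 (L advanced); F->plug->F->R->D->L->F->refl->G->L'->E->R'->D->plug->D
Char 6 ('G'): step: R->1, L=7; G->plug->H->R->H->L->D->refl->A->L'->G->R'->G->plug->H
Char 7 ('D'): step: R->2, L=7; D->plug->D->R->B->L->E->refl->C->L'->A->R'->H->plug->G
Char 8 ('H'): step: R->3, L=7; H->plug->G->R->H->L->D->refl->A->L'->G->R'->H->plug->G

G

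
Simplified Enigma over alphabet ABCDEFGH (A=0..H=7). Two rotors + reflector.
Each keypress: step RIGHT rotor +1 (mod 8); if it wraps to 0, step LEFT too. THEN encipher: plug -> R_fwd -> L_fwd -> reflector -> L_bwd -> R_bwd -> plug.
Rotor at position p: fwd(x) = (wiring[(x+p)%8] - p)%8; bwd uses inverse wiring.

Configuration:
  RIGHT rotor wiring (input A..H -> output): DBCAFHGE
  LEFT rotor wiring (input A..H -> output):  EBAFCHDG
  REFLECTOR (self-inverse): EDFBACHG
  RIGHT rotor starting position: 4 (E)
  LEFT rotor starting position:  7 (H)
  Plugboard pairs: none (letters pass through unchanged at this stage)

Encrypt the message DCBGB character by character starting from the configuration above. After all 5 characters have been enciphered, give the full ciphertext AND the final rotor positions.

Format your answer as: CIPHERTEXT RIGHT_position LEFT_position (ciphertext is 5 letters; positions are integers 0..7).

Char 1 ('D'): step: R->5, L=7; D->plug->D->R->G->L->A->refl->E->L'->H->R'->C->plug->C
Char 2 ('C'): step: R->6, L=7; C->plug->C->R->F->L->D->refl->B->L'->D->R'->D->plug->D
Char 3 ('B'): step: R->7, L=7; B->plug->B->R->E->L->G->refl->H->L'->A->R'->G->plug->G
Char 4 ('G'): step: R->0, L->0 (L advanced); G->plug->G->R->G->L->D->refl->B->L'->B->R'->B->plug->B
Char 5 ('B'): step: R->1, L=0; B->plug->B->R->B->L->B->refl->D->L'->G->R'->E->plug->E
Final: ciphertext=CDGBE, RIGHT=1, LEFT=0

Answer: CDGBE 1 0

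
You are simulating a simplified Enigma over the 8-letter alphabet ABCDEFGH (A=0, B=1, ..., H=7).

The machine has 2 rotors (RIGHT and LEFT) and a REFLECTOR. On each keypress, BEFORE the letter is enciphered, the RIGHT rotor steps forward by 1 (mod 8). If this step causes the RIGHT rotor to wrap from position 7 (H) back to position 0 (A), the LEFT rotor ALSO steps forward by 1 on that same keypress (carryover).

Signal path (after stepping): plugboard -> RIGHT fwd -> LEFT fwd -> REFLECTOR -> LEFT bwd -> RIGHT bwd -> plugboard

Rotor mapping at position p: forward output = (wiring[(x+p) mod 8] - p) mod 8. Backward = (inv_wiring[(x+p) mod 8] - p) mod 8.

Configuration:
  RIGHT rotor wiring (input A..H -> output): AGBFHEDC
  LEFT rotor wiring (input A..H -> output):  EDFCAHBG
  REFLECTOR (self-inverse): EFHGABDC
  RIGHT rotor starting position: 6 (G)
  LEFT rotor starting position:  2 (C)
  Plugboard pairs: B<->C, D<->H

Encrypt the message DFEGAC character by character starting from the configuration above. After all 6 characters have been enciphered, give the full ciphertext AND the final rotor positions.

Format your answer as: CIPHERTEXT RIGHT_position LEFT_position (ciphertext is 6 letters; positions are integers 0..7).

Char 1 ('D'): step: R->7, L=2; D->plug->H->R->E->L->H->refl->C->L'->G->R'->E->plug->E
Char 2 ('F'): step: R->0, L->3 (L advanced); F->plug->F->R->E->L->D->refl->G->L'->D->R'->G->plug->G
Char 3 ('E'): step: R->1, L=3; E->plug->E->R->D->L->G->refl->D->L'->E->R'->C->plug->B
Char 4 ('G'): step: R->2, L=3; G->plug->G->R->G->L->A->refl->E->L'->C->R'->D->plug->H
Char 5 ('A'): step: R->3, L=3; A->plug->A->R->C->L->E->refl->A->L'->G->R'->H->plug->D
Char 6 ('C'): step: R->4, L=3; C->plug->B->R->A->L->H->refl->C->L'->H->R'->C->plug->B
Final: ciphertext=EGBHDB, RIGHT=4, LEFT=3

Answer: EGBHDB 4 3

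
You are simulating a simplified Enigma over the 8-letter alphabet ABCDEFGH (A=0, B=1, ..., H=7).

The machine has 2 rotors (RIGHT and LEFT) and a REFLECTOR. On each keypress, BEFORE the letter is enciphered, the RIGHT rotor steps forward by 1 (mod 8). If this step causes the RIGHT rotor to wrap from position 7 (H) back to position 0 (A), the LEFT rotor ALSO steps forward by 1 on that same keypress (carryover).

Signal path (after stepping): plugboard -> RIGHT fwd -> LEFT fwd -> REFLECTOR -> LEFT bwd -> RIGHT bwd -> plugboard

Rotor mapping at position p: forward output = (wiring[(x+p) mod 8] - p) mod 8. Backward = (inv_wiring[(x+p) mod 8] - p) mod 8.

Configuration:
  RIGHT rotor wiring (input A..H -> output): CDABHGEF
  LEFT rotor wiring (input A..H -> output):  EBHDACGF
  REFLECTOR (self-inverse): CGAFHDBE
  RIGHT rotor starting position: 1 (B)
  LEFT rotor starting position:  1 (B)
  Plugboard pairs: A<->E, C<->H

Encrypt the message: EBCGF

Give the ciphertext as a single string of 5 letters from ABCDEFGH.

Answer: FDFEE

Derivation:
Char 1 ('E'): step: R->2, L=1; E->plug->A->R->G->L->E->refl->H->L'->D->R'->F->plug->F
Char 2 ('B'): step: R->3, L=1; B->plug->B->R->E->L->B->refl->G->L'->B->R'->D->plug->D
Char 3 ('C'): step: R->4, L=1; C->plug->H->R->F->L->F->refl->D->L'->H->R'->F->plug->F
Char 4 ('G'): step: R->5, L=1; G->plug->G->R->E->L->B->refl->G->L'->B->R'->A->plug->E
Char 5 ('F'): step: R->6, L=1; F->plug->F->R->D->L->H->refl->E->L'->G->R'->A->plug->E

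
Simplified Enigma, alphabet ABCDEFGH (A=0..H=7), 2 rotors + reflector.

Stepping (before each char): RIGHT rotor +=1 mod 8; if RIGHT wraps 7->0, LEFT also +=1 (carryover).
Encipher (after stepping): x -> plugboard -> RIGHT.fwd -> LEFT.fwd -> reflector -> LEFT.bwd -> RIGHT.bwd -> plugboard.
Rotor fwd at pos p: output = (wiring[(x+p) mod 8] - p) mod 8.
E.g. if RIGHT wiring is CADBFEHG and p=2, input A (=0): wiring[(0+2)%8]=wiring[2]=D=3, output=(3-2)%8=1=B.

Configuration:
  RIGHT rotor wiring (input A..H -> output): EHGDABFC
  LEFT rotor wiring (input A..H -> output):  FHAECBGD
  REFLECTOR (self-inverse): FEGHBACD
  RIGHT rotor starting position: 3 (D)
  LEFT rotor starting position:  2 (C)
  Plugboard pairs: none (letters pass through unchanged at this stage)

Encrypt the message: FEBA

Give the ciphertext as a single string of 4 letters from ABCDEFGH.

Char 1 ('F'): step: R->4, L=2; F->plug->F->R->D->L->H->refl->D->L'->G->R'->D->plug->D
Char 2 ('E'): step: R->5, L=2; E->plug->E->R->C->L->A->refl->F->L'->H->R'->D->plug->D
Char 3 ('B'): step: R->6, L=2; B->plug->B->R->E->L->E->refl->B->L'->F->R'->F->plug->F
Char 4 ('A'): step: R->7, L=2; A->plug->A->R->D->L->H->refl->D->L'->G->R'->H->plug->H

Answer: DDFH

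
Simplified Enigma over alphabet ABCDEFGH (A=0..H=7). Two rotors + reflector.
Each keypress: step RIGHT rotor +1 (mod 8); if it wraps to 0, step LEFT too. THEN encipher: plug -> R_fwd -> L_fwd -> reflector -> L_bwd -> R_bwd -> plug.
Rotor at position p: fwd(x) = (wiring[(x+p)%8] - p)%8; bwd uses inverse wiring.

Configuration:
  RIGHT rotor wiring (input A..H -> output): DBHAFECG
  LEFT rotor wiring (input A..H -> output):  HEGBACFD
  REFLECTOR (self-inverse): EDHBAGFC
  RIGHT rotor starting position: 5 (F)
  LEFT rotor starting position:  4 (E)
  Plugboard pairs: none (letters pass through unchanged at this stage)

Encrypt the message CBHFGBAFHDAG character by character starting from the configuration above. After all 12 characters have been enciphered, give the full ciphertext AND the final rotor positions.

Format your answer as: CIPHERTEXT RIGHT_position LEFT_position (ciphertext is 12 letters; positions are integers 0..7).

Answer: BCBBBFCHECBH 1 6

Derivation:
Char 1 ('C'): step: R->6, L=4; C->plug->C->R->F->L->A->refl->E->L'->A->R'->B->plug->B
Char 2 ('B'): step: R->7, L=4; B->plug->B->R->E->L->D->refl->B->L'->C->R'->C->plug->C
Char 3 ('H'): step: R->0, L->5 (L advanced); H->plug->H->R->G->L->E->refl->A->L'->B->R'->B->plug->B
Char 4 ('F'): step: R->1, L=5; F->plug->F->R->B->L->A->refl->E->L'->G->R'->B->plug->B
Char 5 ('G'): step: R->2, L=5; G->plug->G->R->B->L->A->refl->E->L'->G->R'->B->plug->B
Char 6 ('B'): step: R->3, L=5; B->plug->B->R->C->L->G->refl->F->L'->A->R'->F->plug->F
Char 7 ('A'): step: R->4, L=5; A->plug->A->R->B->L->A->refl->E->L'->G->R'->C->plug->C
Char 8 ('F'): step: R->5, L=5; F->plug->F->R->C->L->G->refl->F->L'->A->R'->H->plug->H
Char 9 ('H'): step: R->6, L=5; H->plug->H->R->G->L->E->refl->A->L'->B->R'->E->plug->E
Char 10 ('D'): step: R->7, L=5; D->plug->D->R->A->L->F->refl->G->L'->C->R'->C->plug->C
Char 11 ('A'): step: R->0, L->6 (L advanced); A->plug->A->R->D->L->G->refl->F->L'->B->R'->B->plug->B
Char 12 ('G'): step: R->1, L=6; G->plug->G->R->F->L->D->refl->B->L'->C->R'->H->plug->H
Final: ciphertext=BCBBBFCHECBH, RIGHT=1, LEFT=6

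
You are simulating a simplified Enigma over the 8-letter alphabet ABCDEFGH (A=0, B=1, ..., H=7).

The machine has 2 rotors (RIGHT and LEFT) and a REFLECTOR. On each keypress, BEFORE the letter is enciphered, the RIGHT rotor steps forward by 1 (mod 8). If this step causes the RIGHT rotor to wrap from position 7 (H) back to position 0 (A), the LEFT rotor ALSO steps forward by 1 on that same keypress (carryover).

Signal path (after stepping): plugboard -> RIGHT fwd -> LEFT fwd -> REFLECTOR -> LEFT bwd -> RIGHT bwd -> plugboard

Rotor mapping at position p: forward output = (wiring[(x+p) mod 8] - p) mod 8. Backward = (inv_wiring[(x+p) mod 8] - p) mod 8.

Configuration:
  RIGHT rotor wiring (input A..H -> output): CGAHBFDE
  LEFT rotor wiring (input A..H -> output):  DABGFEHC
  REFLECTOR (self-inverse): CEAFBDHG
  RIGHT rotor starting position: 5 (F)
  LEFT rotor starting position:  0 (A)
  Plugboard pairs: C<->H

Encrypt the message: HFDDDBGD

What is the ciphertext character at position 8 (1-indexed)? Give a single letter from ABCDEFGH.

Char 1 ('H'): step: R->6, L=0; H->plug->C->R->E->L->F->refl->D->L'->A->R'->D->plug->D
Char 2 ('F'): step: R->7, L=0; F->plug->F->R->C->L->B->refl->E->L'->F->R'->A->plug->A
Char 3 ('D'): step: R->0, L->1 (L advanced); D->plug->D->R->H->L->C->refl->A->L'->B->R'->E->plug->E
Char 4 ('D'): step: R->1, L=1; D->plug->D->R->A->L->H->refl->G->L'->F->R'->A->plug->A
Char 5 ('D'): step: R->2, L=1; D->plug->D->R->D->L->E->refl->B->L'->G->R'->A->plug->A
Char 6 ('B'): step: R->3, L=1; B->plug->B->R->G->L->B->refl->E->L'->D->R'->G->plug->G
Char 7 ('G'): step: R->4, L=1; G->plug->G->R->E->L->D->refl->F->L'->C->R'->F->plug->F
Char 8 ('D'): step: R->5, L=1; D->plug->D->R->F->L->G->refl->H->L'->A->R'->A->plug->A

A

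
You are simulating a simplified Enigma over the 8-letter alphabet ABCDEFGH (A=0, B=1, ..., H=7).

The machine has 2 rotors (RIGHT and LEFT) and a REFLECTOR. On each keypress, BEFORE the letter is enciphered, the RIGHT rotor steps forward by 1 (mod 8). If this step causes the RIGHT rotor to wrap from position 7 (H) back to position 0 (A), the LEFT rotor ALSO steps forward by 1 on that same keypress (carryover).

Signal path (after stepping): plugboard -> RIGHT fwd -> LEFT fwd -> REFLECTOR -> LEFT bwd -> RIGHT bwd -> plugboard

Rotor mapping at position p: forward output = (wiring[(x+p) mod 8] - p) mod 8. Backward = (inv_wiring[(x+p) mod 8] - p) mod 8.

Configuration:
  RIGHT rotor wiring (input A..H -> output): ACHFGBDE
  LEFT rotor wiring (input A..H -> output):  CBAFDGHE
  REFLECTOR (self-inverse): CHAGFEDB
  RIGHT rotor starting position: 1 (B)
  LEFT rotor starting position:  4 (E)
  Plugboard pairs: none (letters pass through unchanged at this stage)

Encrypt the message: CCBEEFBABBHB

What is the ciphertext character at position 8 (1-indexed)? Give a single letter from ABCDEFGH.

Char 1 ('C'): step: R->2, L=4; C->plug->C->R->E->L->G->refl->D->L'->C->R'->F->plug->F
Char 2 ('C'): step: R->3, L=4; C->plug->C->R->G->L->E->refl->F->L'->F->R'->F->plug->F
Char 3 ('B'): step: R->4, L=4; B->plug->B->R->F->L->F->refl->E->L'->G->R'->F->plug->F
Char 4 ('E'): step: R->5, L=4; E->plug->E->R->F->L->F->refl->E->L'->G->R'->B->plug->B
Char 5 ('E'): step: R->6, L=4; E->plug->E->R->B->L->C->refl->A->L'->D->R'->H->plug->H
Char 6 ('F'): step: R->7, L=4; F->plug->F->R->H->L->B->refl->H->L'->A->R'->D->plug->D
Char 7 ('B'): step: R->0, L->5 (L advanced); B->plug->B->R->C->L->H->refl->B->L'->A->R'->A->plug->A
Char 8 ('A'): step: R->1, L=5; A->plug->A->R->B->L->C->refl->A->L'->G->R'->B->plug->B

B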